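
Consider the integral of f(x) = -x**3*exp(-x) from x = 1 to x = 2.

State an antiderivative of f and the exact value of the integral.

Antiderivative: F(x) = (x**3 + 3*x**2 + 6*x + 6)*exp(-x); value = -16*exp(-1) + 38*exp(-2)

f has the shape u'v + uv' for u = x**3 + 3*x**2 + 6*x + 6 and v = exp(-x) — it is the derivative of the product u*v.
F(x) = (x**3 + 3*x**2 + 6*x + 6)*exp(-x) is an antiderivative of f.
Check: d/dx[(x**3 + 3*x**2 + 6*x + 6)*exp(-x)] = -x**3*exp(-x) = f(x).
F(2) = 38*exp(-2); F(1) = 16*exp(-1).
Integral = F(2) - F(1) = -16*exp(-1) + 38*exp(-2).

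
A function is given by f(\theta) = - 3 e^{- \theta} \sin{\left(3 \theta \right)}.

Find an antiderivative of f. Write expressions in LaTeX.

An antiderivative is F(\theta) = \frac{3 \left(\sin{\left(3 \theta \right)} + 3 \cos{\left(3 \theta \right)}\right) e^{- \theta}}{10}.

Differentiate the proposed F(\theta) back; it has to land on f(\theta) exactly.
Check: d/d\theta[\frac{3 \left(\sin{\left(3 \theta \right)} + 3 \cos{\left(3 \theta \right)}\right) e^{- \theta}}{10}] = - 3 e^{- \theta} \sin{\left(3 \theta \right)} = f(\theta).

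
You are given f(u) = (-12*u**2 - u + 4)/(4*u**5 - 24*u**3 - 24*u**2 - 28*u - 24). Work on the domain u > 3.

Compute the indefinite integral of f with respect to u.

F(u) = -(107*log(u - 3) - 175*log(u + 1) + 336*log(u + 2) - 134*log(u**2 + 1) + 176*atan(u))/800 + C

The denominator factors as 4*(u - 3)*(u + 1)*(u + 2)*(u**2 + 1); partial fractions split f into directly integrable pieces: (67*u - 44)/(200*(u**2 + 1)) - 21/(50*(u + 2)) + 7/(32*(u + 1)) - 107/(800*(u - 3)).
Check: d/du[-(107*log(u - 3) - 175*log(u + 1) + 336*log(u + 2) - 134*log(u**2 + 1) + 176*atan(u))/800] = (-12*u**2 - u + 4)/(4*u**5 - 24*u**3 - 24*u**2 - 28*u - 24) = f(u).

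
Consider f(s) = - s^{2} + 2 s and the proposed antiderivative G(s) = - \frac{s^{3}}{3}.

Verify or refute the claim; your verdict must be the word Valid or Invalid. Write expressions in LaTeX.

Invalid: d/ds[G] - f = - 2 s, which is not 0.

d/ds[G] = - s^{2}
d/ds[G] - f(s) = - 2 s != 0.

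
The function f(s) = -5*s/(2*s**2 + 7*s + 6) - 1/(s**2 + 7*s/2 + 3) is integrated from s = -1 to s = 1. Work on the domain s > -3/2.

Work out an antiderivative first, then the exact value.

Antiderivative: F(s) = 11*log(s + 3/2)/2 - 8*log(s + 2); value = -8*log(3) + 11*log(2)/2 + 11*log(5/2)/2

The denominator factors as (s + 2)*(2*s + 3); partial fractions split f into directly integrable pieces: 11/(2*s + 3) - 8/(s + 2).
F(s) = 11*log(s + 3/2)/2 - 8*log(s + 2) is an antiderivative of f.
Check: d/ds[11*log(s + 3/2)/2 - 8*log(s + 2)] = (-5*s - 2)/(2*s**2 + 7*s + 6), which equals f(s).
F(1) = -8*log(3) + 11*log(5/2)/2; F(-1) = -11*log(2)/2.
Integral = F(1) - F(-1) = -8*log(3) + 11*log(2)/2 + 11*log(5/2)/2.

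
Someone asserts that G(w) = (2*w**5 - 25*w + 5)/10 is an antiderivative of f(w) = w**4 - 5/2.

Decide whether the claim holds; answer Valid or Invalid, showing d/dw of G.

Valid - differentiating G returns exactly f.

d/dw[G] = w**4 - 5/2
This equals f(w) exactly, so the claim holds.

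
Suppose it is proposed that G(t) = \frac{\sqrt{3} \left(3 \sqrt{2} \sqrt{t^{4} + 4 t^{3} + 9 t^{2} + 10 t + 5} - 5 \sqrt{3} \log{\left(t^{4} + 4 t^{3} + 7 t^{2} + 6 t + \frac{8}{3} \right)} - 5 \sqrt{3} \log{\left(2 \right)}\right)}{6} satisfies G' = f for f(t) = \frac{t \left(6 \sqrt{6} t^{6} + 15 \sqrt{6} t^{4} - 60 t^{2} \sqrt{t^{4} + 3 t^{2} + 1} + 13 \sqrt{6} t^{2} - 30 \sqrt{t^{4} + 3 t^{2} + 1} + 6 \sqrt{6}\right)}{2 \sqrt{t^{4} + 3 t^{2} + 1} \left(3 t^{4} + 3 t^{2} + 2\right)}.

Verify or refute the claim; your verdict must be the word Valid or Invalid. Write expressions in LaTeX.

Invalid: d/dt[G] - f = \frac{18 \sqrt{6} t^{11} \sqrt{t^{4} + 3 t^{2} + 1} - 18 \sqrt{6} t^{11} \sqrt{t^{4} + 4 t^{3} + 9 t^{2} + 10 t + 5} + 126 \sqrt{6} t^{10} \sqrt{t^{4} + 3 t^{2} + 1} - 72 \sqrt{6} t^{10} \sqrt{t^{4} + 4 t^{3} + 9 t^{2} + 10 t + 5} + 441 \sqrt{6} t^{9} \sqrt{t^{4} + 3 t^{2} + 1} - 171 \sqrt{6} t^{9} \sqrt{t^{4} + 4 t^{3} + 9 t^{2} + 10 t + 5} + 981 \sqrt{6} t^{8} \sqrt{t^{4} + 3 t^{2} + 1} - 288 \sqrt{6} t^{8} \sqrt{t^{4} + 4 t^{3} + 9 t^{2} + 10 t + 5} + 1554 \sqrt{6} t^{7} \sqrt{t^{4} + 3 t^{2} + 1} - 402 \sqrt{6} t^{7} \sqrt{t^{4} + 4 t^{3} + 9 t^{2} + 10 t + 5} + 180 t^{6} \sqrt{t^{4} + 3 t^{2} + 1} \sqrt{t^{4} + 4 t^{3} + 9 t^{2} + 10 t + 5} + 1884 \sqrt{6} t^{6} \sqrt{t^{4} + 3 t^{2} + 1} - 426 \sqrt{6} t^{6} \sqrt{t^{4} + 4 t^{3} + 9 t^{2} + 10 t + 5} + 540 t^{5} \sqrt{t^{4} + 3 t^{2} + 1} \sqrt{t^{4} + 4 t^{3} + 9 t^{2} + 10 t + 5} + 1887 \sqrt{6} t^{5} \sqrt{t^{4} + 3 t^{2} + 1} - 411 \sqrt{6} t^{5} \sqrt{t^{4} + 4 t^{3} + 9 t^{2} + 10 t + 5} + 630 t^{4} \sqrt{t^{4} + 3 t^{2} + 1} \sqrt{t^{4} + 4 t^{3} + 9 t^{2} + 10 t + 5} + 1635 \sqrt{6} t^{4} \sqrt{t^{4} + 3 t^{2} + 1} - 306 \sqrt{6} t^{4} \sqrt{t^{4} + 4 t^{3} + 9 t^{2} + 10 t + 5} + 360 t^{3} \sqrt{t^{4} + 3 t^{2} + 1} \sqrt{t^{4} + 4 t^{3} + 9 t^{2} + 10 t + 5} + 1232 \sqrt{6} t^{3} \sqrt{t^{4} + 3 t^{2} + 1} - 230 \sqrt{6} t^{3} \sqrt{t^{4} + 4 t^{3} + 9 t^{2} + 10 t + 5} - 90 t^{2} \sqrt{t^{4} + 3 t^{2} + 1} \sqrt{t^{4} + 4 t^{3} + 9 t^{2} + 10 t + 5} + 750 \sqrt{6} t^{2} \sqrt{t^{4} + 3 t^{2} + 1} - 108 \sqrt{6} t^{2} \sqrt{t^{4} + 4 t^{3} + 9 t^{2} + 10 t + 5} - 180 t \sqrt{t^{4} + 3 t^{2} + 1} \sqrt{t^{4} + 4 t^{3} + 9 t^{2} + 10 t + 5} + 324 \sqrt{6} t \sqrt{t^{4} + 3 t^{2} + 1} - 48 \sqrt{6} t \sqrt{t^{4} + 4 t^{3} + 9 t^{2} + 10 t + 5} - 180 \sqrt{t^{4} + 3 t^{2} + 1} \sqrt{t^{4} + 4 t^{3} + 9 t^{2} + 10 t + 5} + 80 \sqrt{6} \sqrt{t^{4} + 3 t^{2} + 1}}{18 t^{8} \sqrt{t^{4} + 3 t^{2} + 1} \sqrt{t^{4} + 4 t^{3} + 9 t^{2} + 10 t + 5} + 72 t^{7} \sqrt{t^{4} + 3 t^{2} + 1} \sqrt{t^{4} + 4 t^{3} + 9 t^{2} + 10 t + 5} + 144 t^{6} \sqrt{t^{4} + 3 t^{2} + 1} \sqrt{t^{4} + 4 t^{3} + 9 t^{2} + 10 t + 5} + 180 t^{5} \sqrt{t^{4} + 3 t^{2} + 1} \sqrt{t^{4} + 4 t^{3} + 9 t^{2} + 10 t + 5} + 186 t^{4} \sqrt{t^{4} + 3 t^{2} + 1} \sqrt{t^{4} + 4 t^{3} + 9 t^{2} + 10 t + 5} + 156 t^{3} \sqrt{t^{4} + 3 t^{2} + 1} \sqrt{t^{4} + 4 t^{3} + 9 t^{2} + 10 t + 5} + 132 t^{2} \sqrt{t^{4} + 3 t^{2} + 1} \sqrt{t^{4} + 4 t^{3} + 9 t^{2} + 10 t + 5} + 72 t \sqrt{t^{4} + 3 t^{2} + 1} \sqrt{t^{4} + 4 t^{3} + 9 t^{2} + 10 t + 5} + 32 \sqrt{t^{4} + 3 t^{2} + 1} \sqrt{t^{4} + 4 t^{3} + 9 t^{2} + 10 t + 5}}, which is not 0.

d/dt[G] = \frac{6 \sqrt{6} t^{7} + 42 \sqrt{6} t^{6} + 141 \sqrt{6} t^{5} + 285 \sqrt{6} t^{4} - 60 t^{3} \sqrt{t^{4} + 4 t^{3} + 9 t^{2} + 10 t + 5} + 373 \sqrt{6} t^{3} - 180 t^{2} \sqrt{t^{4} + 4 t^{3} + 9 t^{2} + 10 t + 5} + 315 \sqrt{6} t^{2} - 210 t \sqrt{t^{4} + 4 t^{3} + 9 t^{2} + 10 t + 5} + 162 \sqrt{6} t - 90 \sqrt{t^{4} + 4 t^{3} + 9 t^{2} + 10 t + 5} + 40 \sqrt{6}}{6 t^{4} \sqrt{t^{4} + 4 t^{3} + 9 t^{2} + 10 t + 5} + 24 t^{3} \sqrt{t^{4} + 4 t^{3} + 9 t^{2} + 10 t + 5} + 42 t^{2} \sqrt{t^{4} + 4 t^{3} + 9 t^{2} + 10 t + 5} + 36 t \sqrt{t^{4} + 4 t^{3} + 9 t^{2} + 10 t + 5} + 16 \sqrt{t^{4} + 4 t^{3} + 9 t^{2} + 10 t + 5}}
d/dt[G] - f(t) = \frac{18 \sqrt{6} t^{11} \sqrt{t^{4} + 3 t^{2} + 1} - 18 \sqrt{6} t^{11} \sqrt{t^{4} + 4 t^{3} + 9 t^{2} + 10 t + 5} + 126 \sqrt{6} t^{10} \sqrt{t^{4} + 3 t^{2} + 1} - 72 \sqrt{6} t^{10} \sqrt{t^{4} + 4 t^{3} + 9 t^{2} + 10 t + 5} + 441 \sqrt{6} t^{9} \sqrt{t^{4} + 3 t^{2} + 1} - 171 \sqrt{6} t^{9} \sqrt{t^{4} + 4 t^{3} + 9 t^{2} + 10 t + 5} + 981 \sqrt{6} t^{8} \sqrt{t^{4} + 3 t^{2} + 1} - 288 \sqrt{6} t^{8} \sqrt{t^{4} + 4 t^{3} + 9 t^{2} + 10 t + 5} + 1554 \sqrt{6} t^{7} \sqrt{t^{4} + 3 t^{2} + 1} - 402 \sqrt{6} t^{7} \sqrt{t^{4} + 4 t^{3} + 9 t^{2} + 10 t + 5} + 180 t^{6} \sqrt{t^{4} + 3 t^{2} + 1} \sqrt{t^{4} + 4 t^{3} + 9 t^{2} + 10 t + 5} + 1884 \sqrt{6} t^{6} \sqrt{t^{4} + 3 t^{2} + 1} - 426 \sqrt{6} t^{6} \sqrt{t^{4} + 4 t^{3} + 9 t^{2} + 10 t + 5} + 540 t^{5} \sqrt{t^{4} + 3 t^{2} + 1} \sqrt{t^{4} + 4 t^{3} + 9 t^{2} + 10 t + 5} + 1887 \sqrt{6} t^{5} \sqrt{t^{4} + 3 t^{2} + 1} - 411 \sqrt{6} t^{5} \sqrt{t^{4} + 4 t^{3} + 9 t^{2} + 10 t + 5} + 630 t^{4} \sqrt{t^{4} + 3 t^{2} + 1} \sqrt{t^{4} + 4 t^{3} + 9 t^{2} + 10 t + 5} + 1635 \sqrt{6} t^{4} \sqrt{t^{4} + 3 t^{2} + 1} - 306 \sqrt{6} t^{4} \sqrt{t^{4} + 4 t^{3} + 9 t^{2} + 10 t + 5} + 360 t^{3} \sqrt{t^{4} + 3 t^{2} + 1} \sqrt{t^{4} + 4 t^{3} + 9 t^{2} + 10 t + 5} + 1232 \sqrt{6} t^{3} \sqrt{t^{4} + 3 t^{2} + 1} - 230 \sqrt{6} t^{3} \sqrt{t^{4} + 4 t^{3} + 9 t^{2} + 10 t + 5} - 90 t^{2} \sqrt{t^{4} + 3 t^{2} + 1} \sqrt{t^{4} + 4 t^{3} + 9 t^{2} + 10 t + 5} + 750 \sqrt{6} t^{2} \sqrt{t^{4} + 3 t^{2} + 1} - 108 \sqrt{6} t^{2} \sqrt{t^{4} + 4 t^{3} + 9 t^{2} + 10 t + 5} - 180 t \sqrt{t^{4} + 3 t^{2} + 1} \sqrt{t^{4} + 4 t^{3} + 9 t^{2} + 10 t + 5} + 324 \sqrt{6} t \sqrt{t^{4} + 3 t^{2} + 1} - 48 \sqrt{6} t \sqrt{t^{4} + 4 t^{3} + 9 t^{2} + 10 t + 5} - 180 \sqrt{t^{4} + 3 t^{2} + 1} \sqrt{t^{4} + 4 t^{3} + 9 t^{2} + 10 t + 5} + 80 \sqrt{6} \sqrt{t^{4} + 3 t^{2} + 1}}{18 t^{8} \sqrt{t^{4} + 3 t^{2} + 1} \sqrt{t^{4} + 4 t^{3} + 9 t^{2} + 10 t + 5} + 72 t^{7} \sqrt{t^{4} + 3 t^{2} + 1} \sqrt{t^{4} + 4 t^{3} + 9 t^{2} + 10 t + 5} + 144 t^{6} \sqrt{t^{4} + 3 t^{2} + 1} \sqrt{t^{4} + 4 t^{3} + 9 t^{2} + 10 t + 5} + 180 t^{5} \sqrt{t^{4} + 3 t^{2} + 1} \sqrt{t^{4} + 4 t^{3} + 9 t^{2} + 10 t + 5} + 186 t^{4} \sqrt{t^{4} + 3 t^{2} + 1} \sqrt{t^{4} + 4 t^{3} + 9 t^{2} + 10 t + 5} + 156 t^{3} \sqrt{t^{4} + 3 t^{2} + 1} \sqrt{t^{4} + 4 t^{3} + 9 t^{2} + 10 t + 5} + 132 t^{2} \sqrt{t^{4} + 3 t^{2} + 1} \sqrt{t^{4} + 4 t^{3} + 9 t^{2} + 10 t + 5} + 72 t \sqrt{t^{4} + 3 t^{2} + 1} \sqrt{t^{4} + 4 t^{3} + 9 t^{2} + 10 t + 5} + 32 \sqrt{t^{4} + 3 t^{2} + 1} \sqrt{t^{4} + 4 t^{3} + 9 t^{2} + 10 t + 5}} != 0.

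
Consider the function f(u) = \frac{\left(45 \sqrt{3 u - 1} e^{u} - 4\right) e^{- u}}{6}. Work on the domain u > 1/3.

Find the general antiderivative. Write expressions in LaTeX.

F(u) = \frac{5 \left(3 u - 1\right)^{\frac{3}{2}}}{3} + \frac{2 e^{- u}}{3} + C

Since d/du undoes antidifferentiation here, F'(u) = f(u) is required of F(u).
Check: d/du[\frac{5 \left(3 u - 1\right)^{\frac{3}{2}}}{3} + \frac{2 e^{- u}}{3}] = \frac{\left(45 \sqrt{3 u - 1} e^{u} - 4\right) e^{- u}}{6} = f(u).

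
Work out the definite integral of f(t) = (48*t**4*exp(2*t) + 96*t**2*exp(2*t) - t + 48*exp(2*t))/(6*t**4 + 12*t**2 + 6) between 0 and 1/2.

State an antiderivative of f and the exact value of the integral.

Antiderivative: F(t) = (48*(t**2 + 1)*exp(2*t) + 1)/(12*(t**2 + 1)); value = -241/60 + 4*exp(1)

Any candidate F(t) must reproduce f(t) exactly when differentiated.
F(t) = (48*(t**2 + 1)*exp(2*t) + 1)/(12*(t**2 + 1)) is an antiderivative of f.
Check: d/dt[(48*(t**2 + 1)*exp(2*t) + 1)/(12*(t**2 + 1))] = (48*t**4*exp(2*t) + 96*t**2*exp(2*t) - t + 48*exp(2*t))/(6*t**4 + 12*t**2 + 6) = f(t).
F(1/2) = 1/15 + 4*exp(1); F(0) = 49/12.
Integral = F(1/2) - F(0) = -241/60 + 4*exp(1).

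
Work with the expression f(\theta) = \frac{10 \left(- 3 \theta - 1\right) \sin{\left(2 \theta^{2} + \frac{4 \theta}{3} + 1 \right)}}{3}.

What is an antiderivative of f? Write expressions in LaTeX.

An antiderivative is F(\theta) = \frac{5 \cos{\left(2 \theta^{2} + \frac{4 \theta}{3} + 1 \right)}}{2}.

The substitution u = 2 \theta^{2} + \frac{4 \theta}{3} + 1 works: f is exactly (dF/du)*(du/d\theta) for that inner function.
Check: d/d\theta[\frac{5 \cos{\left(2 \theta^{2} + \frac{4 \theta}{3} + 1 \right)}}{2}] = - 10 \theta \sin{\left(2 \theta^{2} + \frac{4 \theta}{3} + 1 \right)} - \frac{10 \sin{\left(2 \theta^{2} + \frac{4 \theta}{3} + 1 \right)}}{3}, which equals f(\theta).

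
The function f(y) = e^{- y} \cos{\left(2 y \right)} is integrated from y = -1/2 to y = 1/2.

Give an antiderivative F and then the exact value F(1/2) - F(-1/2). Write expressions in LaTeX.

Antiderivative: F(y) = \frac{\left(2 \sin{\left(2 y \right)} - \cos{\left(2 y \right)}\right) e^{- y}}{5}; value = - \frac{\cos{\left(1 \right)}}{5 e^{\frac{1}{2}}} + \frac{e^{\frac{1}{2}} \cos{\left(1 \right)}}{5} + \frac{2 \sin{\left(1 \right)}}{5 e^{\frac{1}{2}}} + \frac{2 e^{\frac{1}{2}} \sin{\left(1 \right)}}{5}

Any candidate F(y) must reproduce f(y) exactly when differentiated.
F(y) = \frac{\left(2 \sin{\left(2 y \right)} - \cos{\left(2 y \right)}\right) e^{- y}}{5} is an antiderivative of f.
Check: d/dy[\frac{\left(2 \sin{\left(2 y \right)} - \cos{\left(2 y \right)}\right) e^{- y}}{5}] = e^{- y} \cos{\left(2 y \right)} = f(y).
F(1/2) = - \frac{\cos{\left(1 \right)}}{5 e^{\frac{1}{2}}} + \frac{2 \sin{\left(1 \right)}}{5 e^{\frac{1}{2}}}; F(-1/2) = - \frac{2 e^{\frac{1}{2}} \sin{\left(1 \right)}}{5} - \frac{e^{\frac{1}{2}} \cos{\left(1 \right)}}{5}.
Integral = F(1/2) - F(-1/2) = - \frac{\cos{\left(1 \right)}}{5 e^{\frac{1}{2}}} + \frac{e^{\frac{1}{2}} \cos{\left(1 \right)}}{5} + \frac{2 \sin{\left(1 \right)}}{5 e^{\frac{1}{2}}} + \frac{2 e^{\frac{1}{2}} \sin{\left(1 \right)}}{5}.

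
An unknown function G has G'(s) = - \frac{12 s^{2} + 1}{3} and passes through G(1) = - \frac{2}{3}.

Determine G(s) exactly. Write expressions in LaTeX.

G(s) = - \frac{4 s^{3} + s - 3}{3}

Whatever form G(s) takes, its d/ds must return the stated G'(s).
A general antiderivative is - \frac{4 s^{3}}{3} - \frac{s}{3} + C.
The condition gives C = - \frac{2}{3} - (- \frac{5}{3}) = 1.
So G(s) = - \frac{4 s^{3} + s - 3}{3}.
Check: d/ds[- \frac{4 s^{3} + s - 3}{3}] = - 4 s^{2} - \frac{1}{3}, which equals G'(s).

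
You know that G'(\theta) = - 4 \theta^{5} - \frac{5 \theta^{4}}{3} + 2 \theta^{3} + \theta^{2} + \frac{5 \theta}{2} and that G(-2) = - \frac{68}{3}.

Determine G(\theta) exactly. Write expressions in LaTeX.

G(\theta) = - \frac{8 \theta^{6} + 4 \theta^{5} - 6 \theta^{4} - 4 \theta^{3} - 15 \theta^{2} + 12}{12}

Integrate term by term and add the pieces.
A general antiderivative is - \frac{2 \theta^{6}}{3} - \frac{\theta^{5}}{3} + \frac{\theta^{4}}{2} + \frac{\theta^{3}}{3} + \frac{5 \theta^{2}}{4} + C.
The condition gives C = - \frac{68}{3} - (- \frac{65}{3}) = -1.
So G(\theta) = - \frac{8 \theta^{6} + 4 \theta^{5} - 6 \theta^{4} - 4 \theta^{3} - 15 \theta^{2} + 12}{12}.
Check: d/d\theta[- \frac{8 \theta^{6} + 4 \theta^{5} - 6 \theta^{4} - 4 \theta^{3} - 15 \theta^{2} + 12}{12}] = - 4 \theta^{5} - \frac{5 \theta^{4}}{3} + 2 \theta^{3} + \theta^{2} + \frac{5 \theta}{2} = G'(\theta).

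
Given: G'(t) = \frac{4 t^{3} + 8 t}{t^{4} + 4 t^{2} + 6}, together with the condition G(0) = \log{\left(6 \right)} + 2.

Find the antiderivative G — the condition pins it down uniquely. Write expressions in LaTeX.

G(t) = \log{\left(t^{4} + 4 t^{2} + 6 \right)} + 2

G'(t) matches the chain-rule pattern g'(h)*h' with inner function h(t) = t^{4} + 4 t^{2} + 6; substituting u = h(t) collapses the integral.
A general antiderivative is \log{\left(t^{4} + 4 t^{2} + 6 \right)} + C.
The condition gives C = \log{\left(6 \right)} + 2 - (\log{\left(6 \right)}) = 2.
So G(t) = \log{\left(t^{4} + 4 t^{2} + 6 \right)} + 2.
Check: d/dt[\log{\left(t^{4} + 4 t^{2} + 6 \right)} + 2] = \frac{4 t^{3} + 8 t}{t^{4} + 4 t^{2} + 6} = G'(t).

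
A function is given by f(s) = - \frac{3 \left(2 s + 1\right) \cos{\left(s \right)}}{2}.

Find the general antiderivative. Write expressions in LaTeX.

For F(s) to be correct the identity F'(s) - f(s) = 0 must hold.
Check: d/ds[- 3 s \sin{\left(s \right)} - \frac{3 \sin{\left(s \right)}}{2} - 3 \cos{\left(s \right)}] = - 3 s \cos{\left(s \right)} - \frac{3 \cos{\left(s \right)}}{2}, which equals f(s).

F(s) = - 3 s \sin{\left(s \right)} - \frac{3 \sin{\left(s \right)}}{2} - 3 \cos{\left(s \right)} + C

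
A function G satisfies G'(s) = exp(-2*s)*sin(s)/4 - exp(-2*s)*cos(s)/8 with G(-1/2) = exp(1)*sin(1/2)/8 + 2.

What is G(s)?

G(s) = 2 - exp(-2*s)*sin(s)/8

G'(s) has the shape u'v + uv' for u = -exp(-2*s)/8 and v = sin(s) — it is the derivative of the product u*v.
A general antiderivative is -exp(-2*s)*sin(s)/8 + C.
The condition gives C = exp(1)*sin(1/2)/8 + 2 - (exp(1)*sin(1/2)/8) = 2.
So G(s) = 2 - exp(-2*s)*sin(s)/8.
Check: d/ds[2 - exp(-2*s)*sin(s)/8] = (2*sin(s) - cos(s))*exp(-2*s)/8, which equals G'(s).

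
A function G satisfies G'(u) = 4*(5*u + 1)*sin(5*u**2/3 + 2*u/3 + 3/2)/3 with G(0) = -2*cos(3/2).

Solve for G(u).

G(u) = -2*cos(5*u**2/3 + 2*u/3 + 3/2)

The substitution w = 5*u**2/3 + 2*u/3 + 3/2 works: G'(u) is exactly (dG/dw)*(dw/du) for that inner function.
A general antiderivative is -2*cos(5*u**2/3 + 2*u/3 + 3/2) + C.
The condition gives C = -2*cos(3/2) - (-2*cos(3/2)) = 0.
So G(u) = -2*cos(5*u**2/3 + 2*u/3 + 3/2).
Check: d/du[-2*cos(5*u**2/3 + 2*u/3 + 3/2)] = 20*u*sin(5*u**2/3 + 2*u/3 + 3/2)/3 + 4*sin(5*u**2/3 + 2*u/3 + 3/2)/3, which equals G'(u).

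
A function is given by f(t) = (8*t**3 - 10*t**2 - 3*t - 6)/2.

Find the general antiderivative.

Check any antiderivative F(t) by computing F'(t) and comparing it with f(t).
Check: d/dt[t**4 - 5*t**3/3 - 3*t**2/4 - 3*t] = 4*t**3 - 5*t**2 - 3*t/2 - 3, which equals f(t).

F(t) = t**4 - 5*t**3/3 - 3*t**2/4 - 3*t + C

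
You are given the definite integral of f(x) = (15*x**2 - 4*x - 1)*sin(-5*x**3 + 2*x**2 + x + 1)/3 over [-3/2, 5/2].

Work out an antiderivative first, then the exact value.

Antiderivative: F(x) = cos(-5*x**3 + 2*x**2 + x + 1)/3; value = -cos(167/8)/3 + cos(497/8)/3

f matches the chain-rule pattern g'(h)*h' with inner function h(x) = -5*x**3 + 2*x**2 + x + 1; substituting u = h(x) collapses the integral.
F(x) = cos(-5*x**3 + 2*x**2 + x + 1)/3 is an antiderivative of f.
Check: d/dx[cos(-5*x**3 + 2*x**2 + x + 1)/3] = 5*x**2*sin(-5*x**3 + 2*x**2 + x + 1) - 4*x*sin(-5*x**3 + 2*x**2 + x + 1)/3 - sin(-5*x**3 + 2*x**2 + x + 1)/3, which equals f(x).
F(5/2) = cos(497/8)/3; F(-3/2) = cos(167/8)/3.
Integral = F(5/2) - F(-3/2) = -cos(167/8)/3 + cos(497/8)/3.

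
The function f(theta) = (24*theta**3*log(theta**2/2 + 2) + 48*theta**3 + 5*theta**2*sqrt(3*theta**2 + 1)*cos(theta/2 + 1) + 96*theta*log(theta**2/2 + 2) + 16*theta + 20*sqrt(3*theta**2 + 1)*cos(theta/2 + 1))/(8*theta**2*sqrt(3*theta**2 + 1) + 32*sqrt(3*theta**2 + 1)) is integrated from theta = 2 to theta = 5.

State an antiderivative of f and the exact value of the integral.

Antiderivative: F(theta) = (4*sqrt(3*theta**2 + 1)*log(theta**2/2 + 2) + 5*sin(theta/2 + 1))/4; value = -sqrt(13)*log(4) - 5*sin(2)/4 + 5*sin(7/2)/4 + 2*sqrt(19)*log(29/2)

An antiderivative F(theta) passes only if d/dtheta[F] lands on f(theta) exactly.
F(theta) = (4*sqrt(3*theta**2 + 1)*log(theta**2/2 + 2) + 5*sin(theta/2 + 1))/4 is an antiderivative of f.
Check: d/dtheta[(4*sqrt(3*theta**2 + 1)*log(theta**2/2 + 2) + 5*sin(theta/2 + 1))/4] = (24*theta**3*log(theta**2/2 + 2) + 48*theta**3 + 5*theta**2*sqrt(3*theta**2 + 1)*cos(theta/2 + 1) + 96*theta*log(theta**2/2 + 2) + 16*theta + 20*sqrt(3*theta**2 + 1)*cos(theta/2 + 1))/(8*theta**2*sqrt(3*theta**2 + 1) + 32*sqrt(3*theta**2 + 1)) = f(theta).
F(5) = 5*sin(7/2)/4 + 2*sqrt(19)*log(29/2); F(2) = 5*sin(2)/4 + sqrt(13)*log(4).
Integral = F(5) - F(2) = -sqrt(13)*log(4) - 5*sin(2)/4 + 5*sin(7/2)/4 + 2*sqrt(19)*log(29/2).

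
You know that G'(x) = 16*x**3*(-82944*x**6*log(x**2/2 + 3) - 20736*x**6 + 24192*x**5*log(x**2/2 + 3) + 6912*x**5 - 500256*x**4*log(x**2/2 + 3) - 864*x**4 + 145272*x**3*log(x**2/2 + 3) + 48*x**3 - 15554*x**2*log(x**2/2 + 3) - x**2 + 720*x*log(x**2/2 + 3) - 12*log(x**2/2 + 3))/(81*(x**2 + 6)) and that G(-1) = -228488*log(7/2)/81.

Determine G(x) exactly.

Recognize the product-rule pattern: G'(x) = u'v + uv' with u = -8*(-4*x**2 + x/3)**4, v = log(x**2/2 + 3), so integration by parts undoes it.
A general antiderivative is -8*(-4*x**2 + x/3)**4*log(x**2/2 + 3) + C.
The condition gives C = -228488*log(7/2)/81 - (-228488*log(7/2)/81) = 0.
So G(x) = -8*(-4*x**2 + x/3)**4*log(x**2/2 + 3).
Check: d/dx[-8*(-4*x**2 + x/3)**4*log(x**2/2 + 3)] = (-1327104*x**9*log(x**2/2 + 3) - 331776*x**9 + 387072*x**8*log(x**2/2 + 3) + 110592*x**8 - 8004096*x**7*log(x**2/2 + 3) - 13824*x**7 + 2324352*x**6*log(x**2/2 + 3) + 768*x**6 - 248864*x**5*log(x**2/2 + 3) - 16*x**5 + 11520*x**4*log(x**2/2 + 3) - 192*x**3*log(x**2/2 + 3))/(81*x**2 + 486), which equals G'(x).

G(x) = -8*(-4*x**2 + x/3)**4*log(x**2/2 + 3)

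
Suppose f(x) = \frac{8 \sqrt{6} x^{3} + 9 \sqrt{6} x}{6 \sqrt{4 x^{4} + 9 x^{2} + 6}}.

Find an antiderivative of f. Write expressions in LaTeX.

An antiderivative is F(x) = \frac{\sqrt{6} \sqrt{4 x^{4} + 9 x^{2} + 6}}{6}.

f matches the chain-rule pattern g'(h)*h' with inner function h(x) = \frac{2 x^{4}}{3} + \frac{3 x^{2}}{2} + 1; substituting u = h(x) collapses the integral.
Check: d/dx[\frac{\sqrt{6} \sqrt{4 x^{4} + 9 x^{2} + 6}}{6}] = \frac{8 \sqrt{6} x^{3} + 9 \sqrt{6} x}{6 \sqrt{4 x^{4} + 9 x^{2} + 6}} = f(x).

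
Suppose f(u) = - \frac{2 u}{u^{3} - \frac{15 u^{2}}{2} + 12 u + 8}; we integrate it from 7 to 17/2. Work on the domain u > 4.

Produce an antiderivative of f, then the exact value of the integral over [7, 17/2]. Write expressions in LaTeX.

Antiderivative: F(u) = - \frac{4 \log{\left(u - 4 \right)}}{81} + \frac{4 \log{\left(u + \frac{1}{2} \right)}}{81} + \frac{16}{9 u - 36}; value = - \frac{16}{81} - \frac{4 \log{\left(\frac{15}{2} \right)}}{81} - \frac{4 \log{\left(\frac{9}{2} \right)}}{81} + \frac{4 \log{\left(3 \right)}}{81} + \frac{4 \log{\left(9 \right)}}{81}

The denominator factors as \left(u - 4\right)^{2} \left(2 u + 1\right); partial fractions split f into directly integrable pieces: \frac{8}{81 \left(2 u + 1\right)} - \frac{4}{81 \left(u - 4\right)} - \frac{16}{9 \left(u - 4\right)^{2}}.
F(u) = - \frac{4 \log{\left(u - 4 \right)}}{81} + \frac{4 \log{\left(u + \frac{1}{2} \right)}}{81} + \frac{16}{9 u - 36} is an antiderivative of f.
Check: d/du[- \frac{4 \log{\left(u - 4 \right)}}{81} + \frac{4 \log{\left(u + \frac{1}{2} \right)}}{81} + \frac{16}{9 u - 36}] = - \frac{4 u}{2 u^{3} - 15 u^{2} + 24 u + 16}, which equals f(u).
F(17/2) = - \frac{4 \log{\left(\frac{9}{2} \right)}}{81} + \frac{4 \log{\left(9 \right)}}{81} + \frac{32}{81}; F(7) = - \frac{4 \log{\left(3 \right)}}{81} + \frac{4 \log{\left(\frac{15}{2} \right)}}{81} + \frac{16}{27}.
Integral = F(17/2) - F(7) = - \frac{16}{81} - \frac{4 \log{\left(\frac{15}{2} \right)}}{81} - \frac{4 \log{\left(\frac{9}{2} \right)}}{81} + \frac{4 \log{\left(3 \right)}}{81} + \frac{4 \log{\left(9 \right)}}{81}.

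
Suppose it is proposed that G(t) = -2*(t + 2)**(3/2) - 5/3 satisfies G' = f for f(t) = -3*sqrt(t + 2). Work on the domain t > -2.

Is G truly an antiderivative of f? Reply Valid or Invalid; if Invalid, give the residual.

d/dt[G] = -3*sqrt(t + 2)
This equals f(t) exactly, so the claim holds.

Valid - differentiating G returns exactly f.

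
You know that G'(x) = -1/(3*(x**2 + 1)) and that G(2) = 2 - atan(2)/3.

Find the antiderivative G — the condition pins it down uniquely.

G(x) = 2 - atan(x)/3

A first test for any G(x): its x-derivative must equal the given G'(x).
A general antiderivative is -atan(x)/3 + C.
The condition gives C = 2 - atan(2)/3 - (-atan(2)/3) = 2.
So G(x) = 2 - atan(x)/3.
Check: d/dx[2 - atan(x)/3] = -1/(3*x**2 + 3), which equals G'(x).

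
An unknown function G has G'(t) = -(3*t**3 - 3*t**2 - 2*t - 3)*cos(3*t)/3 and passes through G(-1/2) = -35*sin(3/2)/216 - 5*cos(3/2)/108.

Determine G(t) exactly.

G(t) = (-9*t**3*sin(3*t) + 9*t**2*sin(3*t) - 9*t**2*cos(3*t) + 12*t*sin(3*t) + 6*t*cos(3*t) + 7*sin(3*t) + 4*cos(3*t))/27

A candidate passes only if d/dt[G] lands on the given G'(t) exactly.
A general antiderivative is -t**3*sin(3*t)/3 + t**2*sin(3*t)/3 - t**2*cos(3*t)/3 + 4*t*sin(3*t)/9 + 2*t*cos(3*t)/9 + 7*sin(3*t)/27 + 4*cos(3*t)/27 + C.
The condition gives C = -35*sin(3/2)/216 - 5*cos(3/2)/108 - (-35*sin(3/2)/216 - 5*cos(3/2)/108) = 0.
So G(t) = (-9*t**3*sin(3*t) + 9*t**2*sin(3*t) - 9*t**2*cos(3*t) + 12*t*sin(3*t) + 6*t*cos(3*t) + 7*sin(3*t) + 4*cos(3*t))/27.
Check: d/dt[(-9*t**3*sin(3*t) + 9*t**2*sin(3*t) - 9*t**2*cos(3*t) + 12*t*sin(3*t) + 6*t*cos(3*t) + 7*sin(3*t) + 4*cos(3*t))/27] = -t**3*cos(3*t) + t**2*cos(3*t) + 2*t*cos(3*t)/3 + cos(3*t), which equals G'(t).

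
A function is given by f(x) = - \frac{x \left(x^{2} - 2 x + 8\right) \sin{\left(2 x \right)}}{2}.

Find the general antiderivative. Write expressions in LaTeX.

F(x) = \frac{x^{3} \cos{\left(2 x \right)}}{4} - \frac{3 x^{2} \sin{\left(2 x \right)}}{8} - \frac{x^{2} \cos{\left(2 x \right)}}{2} + \frac{x \sin{\left(2 x \right)}}{2} + \frac{13 x \cos{\left(2 x \right)}}{8} - \frac{13 \sin{\left(2 x \right)}}{16} + \frac{\cos{\left(2 x \right)}}{4} + C

For F(x) to be correct the identity F'(x) - f(x) = 0 must hold.
Check: d/dx[\frac{x^{3} \cos{\left(2 x \right)}}{4} - \frac{3 x^{2} \sin{\left(2 x \right)}}{8} - \frac{x^{2} \cos{\left(2 x \right)}}{2} + \frac{x \sin{\left(2 x \right)}}{2} + \frac{13 x \cos{\left(2 x \right)}}{8} - \frac{13 \sin{\left(2 x \right)}}{16} + \frac{\cos{\left(2 x \right)}}{4}] = - \frac{x^{3} \sin{\left(2 x \right)}}{2} + x^{2} \sin{\left(2 x \right)} - 4 x \sin{\left(2 x \right)}, which equals f(x).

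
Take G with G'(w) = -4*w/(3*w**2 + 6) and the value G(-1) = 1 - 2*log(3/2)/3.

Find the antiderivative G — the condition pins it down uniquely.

G(w) = 1 - 2*log(w**2/2 + 1)/3

G'(w) matches the chain-rule pattern g'(h)*h' with inner function h(w) = w**2/2 + 1; substituting u = h(w) collapses the integral.
A general antiderivative is -2*log(w**2/2 + 1)/3 + C.
The condition gives C = 1 - 2*log(3/2)/3 - (-2*log(3/2)/3) = 1.
So G(w) = 1 - 2*log(w**2/2 + 1)/3.
Check: d/dw[1 - 2*log(w**2/2 + 1)/3] = -4*w/(3*w**2 + 6) = G'(w).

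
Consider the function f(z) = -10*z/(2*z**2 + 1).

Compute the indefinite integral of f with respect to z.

The substitution u = 2*z**2 + 1 works: f is exactly (dF/du)*(du/dz) for that inner function.
Check: d/dz[-5*log(2*z**2 + 1)/2] = -10*z/(2*z**2 + 1) = f(z).

F(z) = -5*log(2*z**2 + 1)/2 + C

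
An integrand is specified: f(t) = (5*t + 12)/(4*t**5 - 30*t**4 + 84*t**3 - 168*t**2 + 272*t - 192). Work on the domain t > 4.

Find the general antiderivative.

The denominator factors as 2*(t - 4)*(t - 2)*(2*t - 3)*(t**2 + 4); partial fractions split f into directly integrable pieces: -(33*t - 238)/(2000*(t**2 + 4)) + 156/(125*(2*t - 3)) - 11/(16*(t - 2)) + 2/(25*(t - 4)).
Check: d/dt[2*log(t - 4)/25 - 11*log(t - 2)/16 + 78*log(t - 3/2)/125 - 33*log(t**2 + 4)/4000 + 119*atan(t/2)/2000] = (5*t + 12)/(4*t**5 - 30*t**4 + 84*t**3 - 168*t**2 + 272*t - 192) = f(t).

F(t) = 2*log(t - 4)/25 - 11*log(t - 2)/16 + 78*log(t - 3/2)/125 - 33*log(t**2 + 4)/4000 + 119*atan(t/2)/2000 + C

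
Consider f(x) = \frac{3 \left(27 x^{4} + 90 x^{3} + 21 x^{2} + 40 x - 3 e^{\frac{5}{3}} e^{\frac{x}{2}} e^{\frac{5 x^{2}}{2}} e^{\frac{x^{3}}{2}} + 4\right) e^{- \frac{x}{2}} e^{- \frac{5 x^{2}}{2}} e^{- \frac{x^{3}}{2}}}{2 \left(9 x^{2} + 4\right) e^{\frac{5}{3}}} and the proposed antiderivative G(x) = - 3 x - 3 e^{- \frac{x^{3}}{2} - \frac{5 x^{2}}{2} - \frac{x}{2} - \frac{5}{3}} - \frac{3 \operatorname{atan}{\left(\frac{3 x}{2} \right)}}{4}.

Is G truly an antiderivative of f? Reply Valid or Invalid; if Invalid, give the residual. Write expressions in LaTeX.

d/dx[G] = \frac{81 x^{4} + 270 x^{3} - 54 x^{2} e^{\frac{5}{3}} e^{\frac{x}{2}} e^{\frac{5 x^{2}}{2}} e^{\frac{x^{3}}{2}} + 63 x^{2} + 120 x - 33 e^{\frac{5}{3}} e^{\frac{x}{2}} e^{\frac{5 x^{2}}{2}} e^{\frac{x^{3}}{2}} + 12}{18 x^{2} e^{\frac{5}{3}} e^{\frac{x}{2}} e^{\frac{5 x^{2}}{2}} e^{\frac{x^{3}}{2}} + 8 e^{\frac{5}{3}} e^{\frac{x}{2}} e^{\frac{5 x^{2}}{2}} e^{\frac{x^{3}}{2}}}
d/dx[G] - f(x) = -3 != 0.

Invalid: d/dx[G] - f = -3, which is not 0.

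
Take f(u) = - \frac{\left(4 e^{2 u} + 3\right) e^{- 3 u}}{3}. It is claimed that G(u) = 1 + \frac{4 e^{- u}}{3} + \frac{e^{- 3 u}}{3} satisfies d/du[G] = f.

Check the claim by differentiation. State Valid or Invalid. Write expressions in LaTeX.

Valid. The derivative of G reproduces f.

d/du[G] = \frac{\left(- 4 e^{2 u} - 3\right) e^{- 3 u}}{3}
This equals f(u) exactly, so the claim holds.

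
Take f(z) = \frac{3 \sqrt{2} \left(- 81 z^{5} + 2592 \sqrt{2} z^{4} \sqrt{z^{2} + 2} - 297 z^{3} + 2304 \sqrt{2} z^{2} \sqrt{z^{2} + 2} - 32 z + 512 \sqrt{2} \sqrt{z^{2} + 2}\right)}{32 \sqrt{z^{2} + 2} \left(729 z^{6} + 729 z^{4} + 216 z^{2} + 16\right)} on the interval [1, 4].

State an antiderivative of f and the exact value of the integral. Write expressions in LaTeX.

Any candidate F(z) must reproduce f(z) exactly when differentiated.
F(z) = \frac{3 \sqrt{2} \sqrt{z^{2} + 2} + 64 \left(9 z^{2} + 4\right) \operatorname{atan}{\left(3 z \right)}}{32 \left(9 z^{2} + 4\right)} is an antiderivative of f.
Check: d/dz[\frac{3 \sqrt{2} \sqrt{z^{2} + 2} + 64 \left(9 z^{2} + 4\right) \operatorname{atan}{\left(3 z \right)}}{32 \left(9 z^{2} + 4\right)}] = \frac{- 243 \sqrt{2} z^{5} + 15552 z^{4} \sqrt{z^{2} + 2} - 891 \sqrt{2} z^{3} + 13824 z^{2} \sqrt{z^{2} + 2} - 96 \sqrt{2} z + 3072 \sqrt{z^{2} + 2}}{23328 z^{6} \sqrt{z^{2} + 2} + 23328 z^{4} \sqrt{z^{2} + 2} + 6912 z^{2} \sqrt{z^{2} + 2} + 512 \sqrt{z^{2} + 2}}, which equals f(z).
F(4) = \frac{9}{2368} + 2 \operatorname{atan}{\left(12 \right)}; F(1) = \frac{3 \sqrt{6}}{416} + 2 \operatorname{atan}{\left(3 \right)}.
Integral = F(4) - F(1) = - 2 \operatorname{atan}{\left(3 \right)} - \frac{3 \sqrt{6}}{416} + \frac{9}{2368} + 2 \operatorname{atan}{\left(12 \right)}.

Antiderivative: F(z) = \frac{3 \sqrt{2} \sqrt{z^{2} + 2} + 64 \left(9 z^{2} + 4\right) \operatorname{atan}{\left(3 z \right)}}{32 \left(9 z^{2} + 4\right)}; value = - 2 \operatorname{atan}{\left(3 \right)} - \frac{3 \sqrt{6}}{416} + \frac{9}{2368} + 2 \operatorname{atan}{\left(12 \right)}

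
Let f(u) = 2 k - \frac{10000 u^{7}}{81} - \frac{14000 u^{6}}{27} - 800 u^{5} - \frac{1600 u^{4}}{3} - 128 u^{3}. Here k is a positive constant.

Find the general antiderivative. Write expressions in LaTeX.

F(u) = - \frac{2 u \left(- 81 k + 625 u^{7} + 3000 u^{6} + 5400 u^{5} + 4320 u^{4} + 1296 u^{3}\right)}{81} + C

The integrand splits into summands that can be handled one at a time.
Check: d/du[- \frac{2 u \left(- 81 k + 625 u^{7} + 3000 u^{6} + 5400 u^{5} + 4320 u^{4} + 1296 u^{3}\right)}{81}] = 2 k - \frac{10000 u^{7}}{81} - \frac{14000 u^{6}}{27} - 800 u^{5} - \frac{1600 u^{4}}{3} - 128 u^{3} = f(u).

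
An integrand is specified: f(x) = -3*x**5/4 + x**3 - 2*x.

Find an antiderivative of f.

An antiderivative is F(x) = -x**6/8 + x**4/4 - x**2.

The integrand splits into summands that can be handled one at a time.
Check: d/dx[-x**6/8 + x**4/4 - x**2] = -3*x**5/4 + x**3 - 2*x = f(x).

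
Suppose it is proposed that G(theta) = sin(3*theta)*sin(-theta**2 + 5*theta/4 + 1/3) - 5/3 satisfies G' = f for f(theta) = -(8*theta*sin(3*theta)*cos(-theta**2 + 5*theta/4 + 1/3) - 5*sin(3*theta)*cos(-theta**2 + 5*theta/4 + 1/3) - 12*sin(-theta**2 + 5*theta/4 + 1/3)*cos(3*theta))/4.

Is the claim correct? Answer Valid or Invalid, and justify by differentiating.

d/dtheta[G] = -2*theta*sin(3*theta)*cos(-theta**2 + 5*theta/4 + 1/3) + 5*sin(3*theta)*cos(-theta**2 + 5*theta/4 + 1/3)/4 + 3*sin(-theta**2 + 5*theta/4 + 1/3)*cos(3*theta)
This equals f(theta) exactly, so the claim holds.

Valid: G'(theta) = f(theta).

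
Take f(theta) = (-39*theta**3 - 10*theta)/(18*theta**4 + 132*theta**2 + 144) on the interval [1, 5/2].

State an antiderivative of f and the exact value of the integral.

A candidate is checked by its d/dtheta: the result must match f(theta).
F(theta) = (-16*log(theta**2 + 6) + 3*log(3*theta**2 + 4))/12 is an antiderivative of f.
Check: d/dtheta[(-16*log(theta**2 + 6) + 3*log(3*theta**2 + 4))/12] = (-39*theta**3 - 10*theta)/(18*theta**4 + 132*theta**2 + 144) = f(theta).
F(5/2) = -4*log(49/4)/3 + log(91/4)/4; F(1) = -13*log(7)/12.
Integral = F(5/2) - F(1) = -4*log(49/4)/3 + log(91/4)/4 + 13*log(7)/12.

Antiderivative: F(theta) = (-16*log(theta**2 + 6) + 3*log(3*theta**2 + 4))/12; value = -4*log(49/4)/3 + log(91/4)/4 + 13*log(7)/12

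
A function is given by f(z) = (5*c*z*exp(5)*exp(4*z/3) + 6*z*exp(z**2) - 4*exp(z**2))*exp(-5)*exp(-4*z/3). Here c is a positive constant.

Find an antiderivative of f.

Differentiate the proposed F(z) back; it has to land on f(z) exactly.
Check: d/dz[5*c*z**2/2 + 3*exp(-5)*exp(-4*z/3)*exp(z**2)] = (5*c*z*exp(5)*exp(4*z/3) + 6*z*exp(z**2) - 4*exp(z**2))*exp(-5)*exp(-4*z/3) = f(z).

An antiderivative is F(z) = 5*c*z**2/2 + 3*exp(-5)*exp(-4*z/3)*exp(z**2).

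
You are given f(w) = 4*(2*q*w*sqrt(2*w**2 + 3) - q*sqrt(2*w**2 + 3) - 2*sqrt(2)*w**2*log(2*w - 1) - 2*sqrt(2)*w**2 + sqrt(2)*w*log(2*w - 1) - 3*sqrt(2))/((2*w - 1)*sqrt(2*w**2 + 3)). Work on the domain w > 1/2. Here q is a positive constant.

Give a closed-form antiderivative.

For F(w) to be correct the identity F'(w) - f(w) = 0 must hold.
Check: d/dw[2*(2*q*w - sqrt(2)*sqrt(2*w**2 + 3)*log(2*w - 1))] = (8*q*w*sqrt(2*w**2 + 3) - 4*q*sqrt(2*w**2 + 3) - 8*sqrt(2)*w**2*log(2*w - 1) - 8*sqrt(2)*w**2 + 4*sqrt(2)*w*log(2*w - 1) - 12*sqrt(2))/(2*w*sqrt(2*w**2 + 3) - sqrt(2*w**2 + 3)), which equals f(w).

An antiderivative is F(w) = 2*(2*q*w - sqrt(2)*sqrt(2*w**2 + 3)*log(2*w - 1)).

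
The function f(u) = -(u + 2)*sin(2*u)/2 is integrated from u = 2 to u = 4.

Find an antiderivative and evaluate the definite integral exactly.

A candidate is checked by its d/du: the result must match f(u).
F(u) = (2*u*cos(2*u) - sin(2*u) + 4*cos(2*u))/8 is an antiderivative of f.
Check: d/du[(2*u*cos(2*u) - sin(2*u) + 4*cos(2*u))/8] = -u*sin(2*u)/2 - sin(2*u), which equals f(u).
F(4) = 3*cos(8)/2 - sin(8)/8; F(2) = cos(4) - sin(4)/8.
Integral = F(4) - F(2) = 3*cos(8)/2 - sin(8)/8 + sin(4)/8 - cos(4).

Antiderivative: F(u) = (2*u*cos(2*u) - sin(2*u) + 4*cos(2*u))/8; value = 3*cos(8)/2 - sin(8)/8 + sin(4)/8 - cos(4)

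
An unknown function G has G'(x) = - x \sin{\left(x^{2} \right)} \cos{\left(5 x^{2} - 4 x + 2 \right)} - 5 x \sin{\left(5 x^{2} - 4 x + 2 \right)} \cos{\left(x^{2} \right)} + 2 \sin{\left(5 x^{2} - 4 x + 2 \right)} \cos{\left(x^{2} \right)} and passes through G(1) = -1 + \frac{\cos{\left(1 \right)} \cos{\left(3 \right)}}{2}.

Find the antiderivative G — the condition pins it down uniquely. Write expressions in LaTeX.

G'(x) has the shape u'v + uv' for u = \frac{\cos{\left(x^{2} \right)}}{2} and v = \cos{\left(5 x^{2} - 4 x + 2 \right)} — it is the derivative of the product u*v.
A general antiderivative is \frac{\cos{\left(x^{2} \right)} \cos{\left(5 x^{2} - 4 x + 2 \right)}}{2} + C.
The condition gives C = -1 + \frac{\cos{\left(1 \right)} \cos{\left(3 \right)}}{2} - (\frac{\cos{\left(1 \right)} \cos{\left(3 \right)}}{2}) = -1.
So G(x) = \frac{\cos{\left(x^{2} \right)} \cos{\left(5 x^{2} - 4 x + 2 \right)}}{2} - 1.
Check: d/dx[\frac{\cos{\left(x^{2} \right)} \cos{\left(5 x^{2} - 4 x + 2 \right)}}{2} - 1] = - x \sin{\left(x^{2} \right)} \cos{\left(5 x^{2} - 4 x + 2 \right)} - 5 x \sin{\left(5 x^{2} - 4 x + 2 \right)} \cos{\left(x^{2} \right)} + 2 \sin{\left(5 x^{2} - 4 x + 2 \right)} \cos{\left(x^{2} \right)} = G'(x).

G(x) = \frac{\cos{\left(x^{2} \right)} \cos{\left(5 x^{2} - 4 x + 2 \right)}}{2} - 1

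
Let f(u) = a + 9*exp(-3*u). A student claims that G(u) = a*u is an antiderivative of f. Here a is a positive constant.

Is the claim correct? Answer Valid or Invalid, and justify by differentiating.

Invalid: d/du[G] - f = -9*exp(-3*u), which is not 0.

d/du[G] = a
d/du[G] - f(u) = -9*exp(-3*u) != 0.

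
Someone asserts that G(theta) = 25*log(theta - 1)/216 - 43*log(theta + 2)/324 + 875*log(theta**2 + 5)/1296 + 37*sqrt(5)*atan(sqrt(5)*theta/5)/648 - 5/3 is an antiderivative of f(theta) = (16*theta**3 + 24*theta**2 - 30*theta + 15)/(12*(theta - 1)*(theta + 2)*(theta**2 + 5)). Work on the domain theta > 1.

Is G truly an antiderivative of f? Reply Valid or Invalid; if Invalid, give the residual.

Valid - differentiating G returns exactly f.

d/dtheta[G] = (16*theta**3 + 24*theta**2 - 30*theta + 15)/(12*theta**4 + 12*theta**3 + 36*theta**2 + 60*theta - 120)
This equals f(theta) exactly, so the claim holds.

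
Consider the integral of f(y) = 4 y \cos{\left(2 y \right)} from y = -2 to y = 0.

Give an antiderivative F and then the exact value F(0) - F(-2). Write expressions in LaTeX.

Check any antiderivative F(y) by computing F'(y) and comparing it with f(y).
F(y) = 2 y \sin{\left(2 y \right)} + \cos{\left(2 y \right)} is an antiderivative of f.
Check: d/dy[2 y \sin{\left(2 y \right)} + \cos{\left(2 y \right)}] = 4 y \cos{\left(2 y \right)} = f(y).
F(0) = 1; F(-2) = 4 \sin{\left(4 \right)} + \cos{\left(4 \right)}.
Integral = F(0) - F(-2) = - \cos{\left(4 \right)} + 1 - 4 \sin{\left(4 \right)}.

Antiderivative: F(y) = 2 y \sin{\left(2 y \right)} + \cos{\left(2 y \right)}; value = - \cos{\left(4 \right)} + 1 - 4 \sin{\left(4 \right)}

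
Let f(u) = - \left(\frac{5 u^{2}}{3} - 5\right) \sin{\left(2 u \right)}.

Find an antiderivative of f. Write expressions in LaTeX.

Recover f(u) by differentiating a candidate F(u); any mismatch rules it out.
Check: d/du[\frac{5 \left(2 u^{2} \cos{\left(2 u \right)} - 2 u \sin{\left(2 u \right)} - 7 \cos{\left(2 u \right)}\right)}{12}] = - \frac{5 u^{2} \sin{\left(2 u \right)}}{3} + 5 \sin{\left(2 u \right)}, which equals f(u).

An antiderivative is F(u) = \frac{5 \left(2 u^{2} \cos{\left(2 u \right)} - 2 u \sin{\left(2 u \right)} - 7 \cos{\left(2 u \right)}\right)}{12}.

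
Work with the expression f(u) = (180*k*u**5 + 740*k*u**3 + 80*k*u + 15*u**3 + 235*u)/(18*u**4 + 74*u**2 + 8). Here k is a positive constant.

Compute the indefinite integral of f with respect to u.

Since d/du undoes antidifferentiation here, F'(u) = f(u) is required of F(u).
Check: d/du[5*k*u**2 - 5*log(u**2 + 4)/4 + 5*log(3*u**2 + 1/3)/3] = (180*k*u**5 + 740*k*u**3 + 80*k*u + 15*u**3 + 235*u)/(18*u**4 + 74*u**2 + 8) = f(u).

F(u) = 5*k*u**2 - 5*log(u**2 + 4)/4 + 5*log(3*u**2 + 1/3)/3 + C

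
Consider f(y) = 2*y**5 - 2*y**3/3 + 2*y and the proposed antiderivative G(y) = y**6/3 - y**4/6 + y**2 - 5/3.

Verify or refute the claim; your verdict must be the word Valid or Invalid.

d/dy[G] = 2*y**5 - 2*y**3/3 + 2*y
This equals f(y) exactly, so the claim holds.

Valid. The derivative of G reproduces f.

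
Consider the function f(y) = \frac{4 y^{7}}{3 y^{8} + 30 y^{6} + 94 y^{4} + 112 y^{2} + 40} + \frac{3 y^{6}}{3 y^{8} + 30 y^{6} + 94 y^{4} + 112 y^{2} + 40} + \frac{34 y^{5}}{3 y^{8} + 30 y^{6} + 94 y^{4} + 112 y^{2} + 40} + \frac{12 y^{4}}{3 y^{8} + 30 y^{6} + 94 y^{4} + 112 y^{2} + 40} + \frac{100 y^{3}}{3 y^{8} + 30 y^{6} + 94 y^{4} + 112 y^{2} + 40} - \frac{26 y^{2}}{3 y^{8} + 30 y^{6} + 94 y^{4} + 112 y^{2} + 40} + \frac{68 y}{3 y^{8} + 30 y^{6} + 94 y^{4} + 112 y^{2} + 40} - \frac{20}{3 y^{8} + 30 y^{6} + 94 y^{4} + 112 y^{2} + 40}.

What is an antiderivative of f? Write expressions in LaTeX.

An antiderivative is F(y) = \frac{y^{2} \log{\left(\frac{y^{4}}{2} + 3 y^{2} + \frac{5}{3} \right)} - 3 y + 2 \log{\left(\frac{y^{4}}{2} + 3 y^{2} + \frac{5}{3} \right)} - 3}{3 \left(y^{2} + 2\right)}.

The integrand splits into summands that can be handled one at a time.
Check: d/dy[\frac{y^{2} \log{\left(\frac{y^{4}}{2} + 3 y^{2} + \frac{5}{3} \right)} - 3 y + 2 \log{\left(\frac{y^{4}}{2} + 3 y^{2} + \frac{5}{3} \right)} - 3}{3 \left(y^{2} + 2\right)}] = \frac{4 y^{7} + 3 y^{6} + 34 y^{5} + 12 y^{4} + 100 y^{3} - 26 y^{2} + 68 y - 20}{3 y^{8} + 30 y^{6} + 94 y^{4} + 112 y^{2} + 40}, which equals f(y).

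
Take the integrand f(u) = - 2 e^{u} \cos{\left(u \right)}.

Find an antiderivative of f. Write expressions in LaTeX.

An antiderivative is F(u) = - e^{u} \sin{\left(u \right)} - e^{u} \cos{\left(u \right)}.

A first test for any F(u): its u-derivative must equal f(u) identically.
Check: d/du[- e^{u} \sin{\left(u \right)} - e^{u} \cos{\left(u \right)}] = - 2 e^{u} \cos{\left(u \right)} = f(u).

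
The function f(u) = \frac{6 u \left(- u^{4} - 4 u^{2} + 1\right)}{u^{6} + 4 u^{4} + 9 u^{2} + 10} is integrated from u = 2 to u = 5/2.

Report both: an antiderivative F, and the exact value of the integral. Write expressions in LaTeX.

For F(u) to be correct the identity F'(u) - f(u) = 0 must hold.
F(u) = 3 \log{\left(u^{2} + 2 \right)} - 3 \log{\left(u^{4} + 2 u^{2} + 5 \right)} is an antiderivative of f.
Check: d/du[3 \log{\left(u^{2} + 2 \right)} - 3 \log{\left(u^{4} + 2 u^{2} + 5 \right)}] = \frac{- 6 u^{5} - 24 u^{3} + 6 u}{u^{6} + 4 u^{4} + 9 u^{2} + 10}, which equals f(u).
F(5/2) = - 3 \log{\left(\frac{905}{16} \right)} + 3 \log{\left(\frac{33}{4} \right)}; F(2) = - 3 \log{\left(29 \right)} + 3 \log{\left(6 \right)}.
Integral = F(5/2) - F(2) = - 3 \log{\left(\frac{905}{16} \right)} - 3 \log{\left(18 \right)} + 3 \log{\left(\frac{99}{4} \right)} + 3 \log{\left(29 \right)}.

Antiderivative: F(u) = 3 \log{\left(u^{2} + 2 \right)} - 3 \log{\left(u^{4} + 2 u^{2} + 5 \right)}; value = - 3 \log{\left(\frac{905}{16} \right)} - 3 \log{\left(18 \right)} + 3 \log{\left(\frac{99}{4} \right)} + 3 \log{\left(29 \right)}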